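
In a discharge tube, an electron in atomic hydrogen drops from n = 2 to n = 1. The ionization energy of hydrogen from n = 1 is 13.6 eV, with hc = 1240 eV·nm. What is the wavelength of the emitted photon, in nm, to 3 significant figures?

122 nm

ΔE = 13.60 × (1/1² − 1/2²) = 13.60 × 0.7500 = 10.20 eV.
λ = hc/ΔE = 1240 / 10.20 = 122 nm.
This line belongs to the Lyman series.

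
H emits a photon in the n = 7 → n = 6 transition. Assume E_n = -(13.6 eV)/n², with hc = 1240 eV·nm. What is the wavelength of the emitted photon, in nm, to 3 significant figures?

ΔE = 13.60 × (1/6² − 1/7²) = 13.60 × 0.007370 = 0.1002 eV.
λ = hc/ΔE = 1240 / 0.1002 = 12400 nm.

12400 nm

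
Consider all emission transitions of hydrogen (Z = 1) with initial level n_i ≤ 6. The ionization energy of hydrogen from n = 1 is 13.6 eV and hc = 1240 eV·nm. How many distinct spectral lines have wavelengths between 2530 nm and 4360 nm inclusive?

Enumerate all n_i → n_f pairs with 1 ≤ n_f < n_i ≤ 6 and compute λ = 1240 / [13.6·1·(1/n_f² − 1/n_i²)].
Lines falling in [2530, 4360] nm: 6→4 (2626 nm), 5→4 (4052 nm).

2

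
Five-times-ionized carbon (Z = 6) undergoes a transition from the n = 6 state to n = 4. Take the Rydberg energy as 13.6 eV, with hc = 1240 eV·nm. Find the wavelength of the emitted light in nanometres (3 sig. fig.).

72.9 nm

For Z = 6 the level energies scale as Z², so the effective Rydberg energy is 13.6 × 36 = 489.6 eV.
ΔE = 489.6 × (1/4² − 1/6²) = 489.6 × 0.03472 = 17.00 eV.
λ = hc/ΔE = 1240 / 17.00 = 72.9 nm.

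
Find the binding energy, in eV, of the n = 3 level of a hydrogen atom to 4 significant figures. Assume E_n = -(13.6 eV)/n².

E_3 = −13.60/9 = −1.511 eV, so ionization (to E = 0) requires 1.511 eV.

1.511 eV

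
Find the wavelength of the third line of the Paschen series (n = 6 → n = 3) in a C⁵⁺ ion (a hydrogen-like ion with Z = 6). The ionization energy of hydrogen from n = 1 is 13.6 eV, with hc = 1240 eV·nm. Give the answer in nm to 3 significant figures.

The Paschen series terminates on n_f = 3; the third line has n_i = 3+3 = 6.
ΔE = 489.6 × (1/3² − 1/6²) = 40.80 eV.
λ = 1240 / 40.80 = 30.4 nm.

30.4 nm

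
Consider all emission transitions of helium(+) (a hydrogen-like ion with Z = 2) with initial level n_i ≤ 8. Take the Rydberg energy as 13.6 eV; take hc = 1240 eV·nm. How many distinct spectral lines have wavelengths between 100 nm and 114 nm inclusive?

Enumerate all n_i → n_f pairs with 1 ≤ n_f < n_i ≤ 8 and compute λ = 1240 / [13.6·4·(1/n_f² − 1/n_i²)].
Lines falling in [100, 114] nm: 6→2 (102.6 nm), 5→2 (108.5 nm).

2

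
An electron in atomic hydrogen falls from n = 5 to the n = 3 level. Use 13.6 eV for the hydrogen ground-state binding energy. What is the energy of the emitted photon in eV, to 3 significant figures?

E_5 = −13.60/25 = −0.5440 eV and E_3 = −13.60/9 = −1.511 eV.
The photon energy is |E_5 − E_3| = 0.967 eV.

0.967 eV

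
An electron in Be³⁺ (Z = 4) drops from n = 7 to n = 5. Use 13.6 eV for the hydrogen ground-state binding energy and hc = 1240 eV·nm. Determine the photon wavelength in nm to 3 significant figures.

291 nm

For Z = 4 the level energies scale as Z², so the effective Rydberg energy is 13.6 × 16 = 217.6 eV.
ΔE = 217.6 × (1/5² − 1/7²) = 217.6 × 0.01959 = 4.263 eV.
λ = hc/ΔE = 1240 / 4.263 = 291 nm.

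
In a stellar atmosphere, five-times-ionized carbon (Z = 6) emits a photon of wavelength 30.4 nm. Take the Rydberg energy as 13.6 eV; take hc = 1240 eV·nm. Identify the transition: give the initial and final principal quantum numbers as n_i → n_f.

The photon energy is ΔE = hc/λ = 1240 / 30.4 = 40.79 eV.
With Z = 6, ΔE = 489.6 × (1/n_f² − 1/n_i²), so 1/n_f² − 1/n_i² = 0.08331.
Trying n_f = 3 gives 1/n_i² = 0.02780, i.e. n_i ≈ 6; this pair matches.

n_i = 6, n_f = 3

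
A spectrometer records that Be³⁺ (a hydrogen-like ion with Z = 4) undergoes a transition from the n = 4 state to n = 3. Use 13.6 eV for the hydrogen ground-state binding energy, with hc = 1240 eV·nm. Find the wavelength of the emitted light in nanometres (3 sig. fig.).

117 nm

For Z = 4 the level energies scale as Z², so the effective Rydberg energy is 13.6 × 16 = 217.6 eV.
ΔE = 217.6 × (1/3² − 1/4²) = 217.6 × 0.04861 = 10.58 eV.
λ = hc/ΔE = 1240 / 10.58 = 117 nm.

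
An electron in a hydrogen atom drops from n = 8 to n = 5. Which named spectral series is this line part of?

Pfund

The series is set by the lower level: n_f = 5 is the Pfund series.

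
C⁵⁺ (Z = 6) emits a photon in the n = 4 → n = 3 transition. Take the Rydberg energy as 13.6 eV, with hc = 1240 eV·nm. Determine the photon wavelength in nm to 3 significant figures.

52.1 nm

For Z = 6 the level energies scale as Z², so the effective Rydberg energy is 13.6 × 36 = 489.6 eV.
ΔE = 489.6 × (1/3² − 1/4²) = 489.6 × 0.04861 = 23.80 eV.
λ = hc/ΔE = 1240 / 23.80 = 52.1 nm.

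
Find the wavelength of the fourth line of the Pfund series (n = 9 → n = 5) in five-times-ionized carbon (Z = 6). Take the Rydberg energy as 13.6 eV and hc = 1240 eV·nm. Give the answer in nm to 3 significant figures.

91.6 nm

The Pfund series terminates on n_f = 5; the fourth line has n_i = 5+4 = 9.
ΔE = 489.6 × (1/5² − 1/9²) = 13.54 eV.
λ = 1240 / 13.54 = 91.6 nm.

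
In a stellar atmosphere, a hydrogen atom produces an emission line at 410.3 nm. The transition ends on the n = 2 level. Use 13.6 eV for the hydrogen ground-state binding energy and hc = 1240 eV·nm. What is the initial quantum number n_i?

The photon energy is ΔE = hc/λ = 1240 / 410.3 = 3.022 eV.
With Z = 1, ΔE = 13.60 × (1/n_f² − 1/n_i²), so 1/n_f² − 1/n_i² = 0.2222.
With n_f = 2: 1/n_i² = 1/4 − 0.2222 = 0.02778, so n_i ≈ 6.00.

n_i = 6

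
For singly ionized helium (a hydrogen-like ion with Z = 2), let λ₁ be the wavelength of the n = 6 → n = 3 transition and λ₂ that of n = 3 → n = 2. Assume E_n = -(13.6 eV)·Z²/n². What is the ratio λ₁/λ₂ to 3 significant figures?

λ ∝ 1/ΔE ∝ 1/(1/n_f² − 1/n_i²), and the Z² and hc factors cancel in the ratio.
λ₁/λ₂ = (1/2² − 1/3²)/(1/3² − 1/6²) = 0.1389/0.08333 = 1.67.

1.67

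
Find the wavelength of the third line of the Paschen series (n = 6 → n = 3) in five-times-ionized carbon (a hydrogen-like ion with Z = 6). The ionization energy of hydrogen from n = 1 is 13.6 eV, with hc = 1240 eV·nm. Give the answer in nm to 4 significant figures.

30.39 nm

The Paschen series terminates on n_f = 3; the third line has n_i = 3+3 = 6.
ΔE = 489.6 × (1/3² − 1/6²) = 40.80 eV.
λ = 1240 / 40.80 = 30.39 nm.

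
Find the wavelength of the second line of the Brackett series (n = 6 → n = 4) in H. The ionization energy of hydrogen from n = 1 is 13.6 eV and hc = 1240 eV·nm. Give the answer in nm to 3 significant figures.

The Brackett series terminates on n_f = 4; the second line has n_i = 4+2 = 6.
ΔE = 13.60 × (1/4² − 1/6²) = 0.4722 eV.
λ = 1240 / 0.4722 = 2630 nm.

2630 nm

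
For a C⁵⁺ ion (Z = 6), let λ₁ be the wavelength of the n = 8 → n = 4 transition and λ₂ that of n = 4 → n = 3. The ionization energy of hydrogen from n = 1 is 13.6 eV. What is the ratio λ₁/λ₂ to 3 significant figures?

λ ∝ 1/ΔE ∝ 1/(1/n_f² − 1/n_i²), and the Z² and hc factors cancel in the ratio.
λ₁/λ₂ = (1/3² − 1/4²)/(1/4² − 1/8²) = 0.04861/0.04688 = 1.04.

1.04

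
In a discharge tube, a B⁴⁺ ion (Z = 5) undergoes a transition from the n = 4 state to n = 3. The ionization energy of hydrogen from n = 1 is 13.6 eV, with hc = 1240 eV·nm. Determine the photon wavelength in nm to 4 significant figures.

75.03 nm

For Z = 5 the level energies scale as Z², so the effective Rydberg energy is 13.6 × 25 = 340.0 eV.
ΔE = 340.0 × (1/3² − 1/4²) = 340.0 × 0.04861 = 16.53 eV.
λ = hc/ΔE = 1240 / 16.53 = 75.03 nm.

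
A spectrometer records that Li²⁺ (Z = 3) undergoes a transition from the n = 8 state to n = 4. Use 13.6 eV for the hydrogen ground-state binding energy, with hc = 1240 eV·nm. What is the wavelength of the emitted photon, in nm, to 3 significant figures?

216 nm

For Z = 3 the level energies scale as Z², so the effective Rydberg energy is 13.6 × 9 = 122.4 eV.
ΔE = 122.4 × (1/4² − 1/8²) = 122.4 × 0.04688 = 5.738 eV.
λ = hc/ΔE = 1240 / 5.738 = 216 nm.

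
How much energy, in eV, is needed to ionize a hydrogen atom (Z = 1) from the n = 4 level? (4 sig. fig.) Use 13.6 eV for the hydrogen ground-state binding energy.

0.8500 eV

E_4 = −13.60/16 = −0.8500 eV, so ionization (to E = 0) requires 0.8500 eV.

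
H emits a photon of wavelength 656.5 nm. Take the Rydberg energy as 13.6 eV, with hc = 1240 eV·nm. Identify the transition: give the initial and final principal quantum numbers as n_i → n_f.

The photon energy is ΔE = hc/λ = 1240 / 656.5 = 1.889 eV.
With Z = 1, ΔE = 13.60 × (1/n_f² − 1/n_i²), so 1/n_f² − 1/n_i² = 0.1389.
Trying n_f = 2 gives 1/n_i² = 0.1111, i.e. n_i ≈ 3; this pair matches.

n_i = 3, n_f = 2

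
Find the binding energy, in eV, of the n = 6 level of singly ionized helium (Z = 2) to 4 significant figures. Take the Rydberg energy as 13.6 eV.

1.511 eV

E_n = −13.6 Z²/n² = −54.40/n² eV for Z = 2.
E_6 = −54.40/36 = −1.511 eV, so ionization (to E = 0) requires 1.511 eV.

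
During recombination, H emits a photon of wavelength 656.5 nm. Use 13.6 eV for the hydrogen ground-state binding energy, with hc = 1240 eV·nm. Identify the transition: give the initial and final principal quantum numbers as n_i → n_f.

n_i = 3, n_f = 2

The photon energy is ΔE = hc/λ = 1240 / 656.5 = 1.889 eV.
With Z = 1, ΔE = 13.60 × (1/n_f² − 1/n_i²), so 1/n_f² − 1/n_i² = 0.1389.
Trying n_f = 2 gives 1/n_i² = 0.1111, i.e. n_i ≈ 3; this pair matches.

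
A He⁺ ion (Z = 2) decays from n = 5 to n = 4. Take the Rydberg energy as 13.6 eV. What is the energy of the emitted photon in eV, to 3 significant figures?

1.22 eV

The Bohr energies scale as Z², so for Z = 2: E_n = −54.40/n² eV.
E_5 = −54.40/25 = −2.176 eV and E_4 = −54.40/16 = −3.400 eV.
The photon energy is |E_5 − E_4| = 1.22 eV.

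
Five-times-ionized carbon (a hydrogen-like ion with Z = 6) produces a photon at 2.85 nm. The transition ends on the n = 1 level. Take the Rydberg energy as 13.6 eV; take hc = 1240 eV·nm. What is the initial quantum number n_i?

n_i = 3

The photon energy is ΔE = hc/λ = 1240 / 2.85 = 435.1 eV.
With Z = 6, ΔE = 489.6 × (1/n_f² − 1/n_i²), so 1/n_f² − 1/n_i² = 0.8887.
With n_f = 1: 1/n_i² = 1/1 − 0.8887 = 0.1113, so n_i ≈ 3.00.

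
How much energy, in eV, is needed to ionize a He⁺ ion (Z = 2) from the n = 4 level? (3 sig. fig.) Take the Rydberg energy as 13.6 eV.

E_n = −13.6 Z²/n² = −54.40/n² eV for Z = 2.
E_4 = −54.40/16 = −3.40 eV, so ionization (to E = 0) requires 3.40 eV.

3.40 eV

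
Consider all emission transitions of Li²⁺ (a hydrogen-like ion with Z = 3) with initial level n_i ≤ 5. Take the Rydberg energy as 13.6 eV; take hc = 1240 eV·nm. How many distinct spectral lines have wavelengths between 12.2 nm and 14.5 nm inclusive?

Enumerate all n_i → n_f pairs with 1 ≤ n_f < n_i ≤ 5 and compute λ = 1240 / [13.6·9·(1/n_f² − 1/n_i²)].
Lines falling in [12.2, 14.5] nm: 2→1 (13.51 nm).

1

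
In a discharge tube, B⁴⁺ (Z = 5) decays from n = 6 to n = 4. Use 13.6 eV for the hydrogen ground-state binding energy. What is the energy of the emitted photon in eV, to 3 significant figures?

The Bohr energies scale as Z², so for Z = 5: E_n = −340.0/n² eV.
E_6 = −340.0/36 = −9.444 eV and E_4 = −340.0/16 = −21.25 eV.
The photon energy is |E_6 − E_4| = 11.8 eV.

11.8 eV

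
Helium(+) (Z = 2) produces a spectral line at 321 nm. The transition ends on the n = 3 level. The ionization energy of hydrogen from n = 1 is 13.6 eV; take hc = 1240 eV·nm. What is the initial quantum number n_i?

n_i = 5

The photon energy is ΔE = hc/λ = 1240 / 321 = 3.863 eV.
With Z = 2, ΔE = 54.40 × (1/n_f² − 1/n_i²), so 1/n_f² − 1/n_i² = 0.07101.
With n_f = 3: 1/n_i² = 1/9 − 0.07101 = 0.04010, so n_i ≈ 4.99.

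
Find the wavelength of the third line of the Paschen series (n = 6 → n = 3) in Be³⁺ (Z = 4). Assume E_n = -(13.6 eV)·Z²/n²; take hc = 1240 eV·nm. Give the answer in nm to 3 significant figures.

68.4 nm

The Paschen series terminates on n_f = 3; the third line has n_i = 3+3 = 6.
ΔE = 217.6 × (1/3² − 1/6²) = 18.13 eV.
λ = 1240 / 18.13 = 68.4 nm.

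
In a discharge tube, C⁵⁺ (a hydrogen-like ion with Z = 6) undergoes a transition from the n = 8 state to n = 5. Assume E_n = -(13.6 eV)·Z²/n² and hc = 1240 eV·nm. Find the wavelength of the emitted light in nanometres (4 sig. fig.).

For Z = 6 the level energies scale as Z², so the effective Rydberg energy is 13.6 × 36 = 489.6 eV.
ΔE = 489.6 × (1/5² − 1/8²) = 489.6 × 0.02438 = 11.93 eV.
λ = hc/ΔE = 1240 / 11.93 = 103.9 nm.

103.9 nm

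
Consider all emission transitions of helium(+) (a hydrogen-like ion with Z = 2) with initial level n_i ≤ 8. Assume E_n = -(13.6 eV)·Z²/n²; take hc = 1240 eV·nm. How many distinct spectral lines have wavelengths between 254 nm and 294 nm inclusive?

Enumerate all n_i → n_f pairs with 1 ≤ n_f < n_i ≤ 8 and compute λ = 1240 / [13.6·4·(1/n_f² − 1/n_i²)].
Lines falling in [254, 294] nm: 6→3 (273.5 nm).

1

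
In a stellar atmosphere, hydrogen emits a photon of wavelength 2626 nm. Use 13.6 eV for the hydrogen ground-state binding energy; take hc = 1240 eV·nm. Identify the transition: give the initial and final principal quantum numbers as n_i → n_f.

n_i = 6, n_f = 4

The photon energy is ΔE = hc/λ = 1240 / 2626 = 0.4722 eV.
With Z = 1, ΔE = 13.60 × (1/n_f² − 1/n_i²), so 1/n_f² − 1/n_i² = 0.03472.
Trying n_f = 4 gives 1/n_i² = 0.02778, i.e. n_i ≈ 6; this pair matches.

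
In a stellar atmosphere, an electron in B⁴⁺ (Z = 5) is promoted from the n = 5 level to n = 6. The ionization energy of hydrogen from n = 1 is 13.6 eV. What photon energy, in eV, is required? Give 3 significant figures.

4.16 eV

The Bohr energies scale as Z², so for Z = 5: E_n = −340.0/n² eV.
E_6 = −340.0/36 = −9.444 eV and E_5 = −340.0/25 = −13.60 eV.
The photon energy is |E_6 − E_5| = 4.16 eV.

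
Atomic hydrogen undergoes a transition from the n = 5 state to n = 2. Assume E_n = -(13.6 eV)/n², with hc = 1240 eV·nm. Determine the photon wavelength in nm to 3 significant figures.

ΔE = 13.60 × (1/2² − 1/5²) = 13.60 × 0.2100 = 2.856 eV.
λ = hc/ΔE = 1240 / 2.856 = 434 nm.

434 nm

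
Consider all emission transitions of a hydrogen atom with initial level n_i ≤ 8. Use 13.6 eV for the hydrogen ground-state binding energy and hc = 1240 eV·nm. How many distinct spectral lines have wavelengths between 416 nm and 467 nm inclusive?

Enumerate all n_i → n_f pairs with 1 ≤ n_f < n_i ≤ 8 and compute λ = 1240 / [13.6·1·(1/n_f² − 1/n_i²)].
Lines falling in [416, 467] nm: 5→2 (434.2 nm).

1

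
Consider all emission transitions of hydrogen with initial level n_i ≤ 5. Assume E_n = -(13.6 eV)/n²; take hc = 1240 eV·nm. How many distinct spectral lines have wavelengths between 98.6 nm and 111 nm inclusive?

Enumerate all n_i → n_f pairs with 1 ≤ n_f < n_i ≤ 5 and compute λ = 1240 / [13.6·1·(1/n_f² − 1/n_i²)].
Lines falling in [98.6, 111] nm: 3→1 (102.6 nm).

1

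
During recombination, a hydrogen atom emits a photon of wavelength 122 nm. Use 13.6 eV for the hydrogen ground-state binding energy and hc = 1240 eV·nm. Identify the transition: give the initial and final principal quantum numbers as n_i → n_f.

The photon energy is ΔE = hc/λ = 1240 / 122 = 10.16 eV.
With Z = 1, ΔE = 13.60 × (1/n_f² − 1/n_i²), so 1/n_f² − 1/n_i² = 0.7473.
Trying n_f = 1 gives 1/n_i² = 0.2527, i.e. n_i ≈ 2; this pair matches.

n_i = 2, n_f = 1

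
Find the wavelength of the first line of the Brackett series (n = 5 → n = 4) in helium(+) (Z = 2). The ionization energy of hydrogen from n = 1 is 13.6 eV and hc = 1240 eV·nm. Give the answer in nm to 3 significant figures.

The Brackett series terminates on n_f = 4; the first line has n_i = 4+1 = 5.
ΔE = 54.40 × (1/4² − 1/5²) = 1.224 eV.
λ = 1240 / 1.224 = 1010 nm.

1010 nm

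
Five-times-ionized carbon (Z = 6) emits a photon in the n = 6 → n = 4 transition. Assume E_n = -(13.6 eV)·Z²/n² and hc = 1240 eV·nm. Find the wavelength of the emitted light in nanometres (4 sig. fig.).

72.94 nm

For Z = 6 the level energies scale as Z², so the effective Rydberg energy is 13.6 × 36 = 489.6 eV.
ΔE = 489.6 × (1/4² − 1/6²) = 489.6 × 0.03472 = 17.00 eV.
λ = hc/ΔE = 1240 / 17.00 = 72.94 nm.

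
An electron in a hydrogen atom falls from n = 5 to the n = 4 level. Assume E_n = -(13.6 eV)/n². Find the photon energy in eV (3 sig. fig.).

0.306 eV

E_5 = −13.60/25 = −0.5440 eV and E_4 = −13.60/16 = −0.8500 eV.
The photon energy is |E_5 − E_4| = 0.306 eV.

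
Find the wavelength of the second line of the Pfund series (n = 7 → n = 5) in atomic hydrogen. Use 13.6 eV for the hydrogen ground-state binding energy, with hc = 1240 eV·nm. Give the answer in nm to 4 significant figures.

4654 nm

The Pfund series terminates on n_f = 5; the second line has n_i = 5+2 = 7.
ΔE = 13.60 × (1/5² − 1/7²) = 0.2664 eV.
λ = 1240 / 0.2664 = 4654 nm.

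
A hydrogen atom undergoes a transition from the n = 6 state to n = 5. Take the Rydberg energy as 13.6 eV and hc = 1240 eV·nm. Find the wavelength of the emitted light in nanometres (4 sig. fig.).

ΔE = 13.60 × (1/5² − 1/6²) = 13.60 × 0.01222 = 0.1662 eV.
λ = hc/ΔE = 1240 / 0.1662 = 7460 nm.

7460 nm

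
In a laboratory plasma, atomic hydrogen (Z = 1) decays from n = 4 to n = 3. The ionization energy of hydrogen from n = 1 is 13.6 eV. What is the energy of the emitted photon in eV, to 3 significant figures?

0.661 eV

E_4 = −13.60/16 = −0.8500 eV and E_3 = −13.60/9 = −1.511 eV.
The photon energy is |E_4 − E_3| = 0.661 eV.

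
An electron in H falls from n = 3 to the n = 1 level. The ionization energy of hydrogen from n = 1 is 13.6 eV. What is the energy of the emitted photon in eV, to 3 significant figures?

12.1 eV

E_3 = −13.60/9 = −1.511 eV and E_1 = −13.60/1 = −13.60 eV.
The photon energy is |E_3 − E_1| = 12.1 eV.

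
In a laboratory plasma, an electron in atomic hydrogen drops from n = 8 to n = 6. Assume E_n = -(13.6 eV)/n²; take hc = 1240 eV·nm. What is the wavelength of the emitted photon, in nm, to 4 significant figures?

7503 nm

ΔE = 13.60 × (1/6² − 1/8²) = 13.60 × 0.01215 = 0.1653 eV.
λ = hc/ΔE = 1240 / 0.1653 = 7503 nm.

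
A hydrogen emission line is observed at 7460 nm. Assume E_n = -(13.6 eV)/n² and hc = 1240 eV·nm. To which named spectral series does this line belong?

Pfund

ΔE = 1240/7460 = 0.1662 eV.
This matches 13.6 × (1/5² − 1/6²), so n_f = 5: the Pfund series.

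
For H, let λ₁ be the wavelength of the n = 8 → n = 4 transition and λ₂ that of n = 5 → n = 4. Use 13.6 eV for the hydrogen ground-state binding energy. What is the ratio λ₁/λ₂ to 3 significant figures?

λ ∝ 1/ΔE ∝ 1/(1/n_f² − 1/n_i²), and the Z² and hc factors cancel in the ratio.
λ₁/λ₂ = (1/4² − 1/5²)/(1/4² − 1/8²) = 0.02250/0.04688 = 0.480.

0.480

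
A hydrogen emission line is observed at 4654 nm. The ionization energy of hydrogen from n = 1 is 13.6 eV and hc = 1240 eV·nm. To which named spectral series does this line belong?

ΔE = 1240/4654 = 0.2664 eV.
This matches 13.6 × (1/5² − 1/7²), so n_f = 5: the Pfund series.

Pfund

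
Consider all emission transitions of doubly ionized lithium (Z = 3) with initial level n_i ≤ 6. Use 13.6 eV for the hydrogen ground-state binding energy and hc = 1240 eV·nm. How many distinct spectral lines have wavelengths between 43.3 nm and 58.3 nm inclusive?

3

Enumerate all n_i → n_f pairs with 1 ≤ n_f < n_i ≤ 6 and compute λ = 1240 / [13.6·9·(1/n_f² − 1/n_i²)].
Lines falling in [43.3, 58.3] nm: 6→2 (45.59 nm), 5→2 (48.24 nm), 4→2 (54.03 nm).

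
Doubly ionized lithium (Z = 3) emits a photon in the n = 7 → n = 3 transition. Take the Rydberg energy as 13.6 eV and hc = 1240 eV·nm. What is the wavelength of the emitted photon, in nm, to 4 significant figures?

111.7 nm

For Z = 3 the level energies scale as Z², so the effective Rydberg energy is 13.6 × 9 = 122.4 eV.
ΔE = 122.4 × (1/3² − 1/7²) = 122.4 × 0.09070 = 11.10 eV.
λ = hc/ΔE = 1240 / 11.10 = 111.7 nm.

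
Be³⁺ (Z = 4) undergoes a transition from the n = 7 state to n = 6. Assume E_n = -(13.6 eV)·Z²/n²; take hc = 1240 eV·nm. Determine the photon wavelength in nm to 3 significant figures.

773 nm

For Z = 4 the level energies scale as Z², so the effective Rydberg energy is 13.6 × 16 = 217.6 eV.
ΔE = 217.6 × (1/6² − 1/7²) = 217.6 × 0.007370 = 1.604 eV.
λ = hc/ΔE = 1240 / 1.604 = 773 nm.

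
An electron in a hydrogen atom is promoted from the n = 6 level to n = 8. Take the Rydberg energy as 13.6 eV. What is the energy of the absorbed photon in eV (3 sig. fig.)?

E_8 = −13.60/64 = −0.2125 eV and E_6 = −13.60/36 = −0.3778 eV.
The photon energy is |E_8 − E_6| = 0.165 eV.

0.165 eV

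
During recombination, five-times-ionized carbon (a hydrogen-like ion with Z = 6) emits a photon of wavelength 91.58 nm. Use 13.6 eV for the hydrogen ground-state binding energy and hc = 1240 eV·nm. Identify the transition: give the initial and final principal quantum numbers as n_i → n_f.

The photon energy is ΔE = hc/λ = 1240 / 91.58 = 13.54 eV.
With Z = 6, ΔE = 489.6 × (1/n_f² − 1/n_i²), so 1/n_f² − 1/n_i² = 0.02766.
Trying n_f = 5 gives 1/n_i² = 0.01234, i.e. n_i ≈ 9; this pair matches.

n_i = 9, n_f = 5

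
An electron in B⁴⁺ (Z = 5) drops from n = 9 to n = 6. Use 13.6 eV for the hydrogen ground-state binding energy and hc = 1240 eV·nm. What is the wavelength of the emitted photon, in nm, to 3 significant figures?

For Z = 5 the level energies scale as Z², so the effective Rydberg energy is 13.6 × 25 = 340.0 eV.
ΔE = 340.0 × (1/6² − 1/9²) = 340.0 × 0.01543 = 5.247 eV.
λ = hc/ΔE = 1240 / 5.247 = 236 nm.

236 nm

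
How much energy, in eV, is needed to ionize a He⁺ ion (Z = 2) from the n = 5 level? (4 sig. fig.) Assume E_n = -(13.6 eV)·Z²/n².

E_n = −13.6 Z²/n² = −54.40/n² eV for Z = 2.
E_5 = −54.40/25 = −2.176 eV, so ionization (to E = 0) requires 2.176 eV.

2.176 eV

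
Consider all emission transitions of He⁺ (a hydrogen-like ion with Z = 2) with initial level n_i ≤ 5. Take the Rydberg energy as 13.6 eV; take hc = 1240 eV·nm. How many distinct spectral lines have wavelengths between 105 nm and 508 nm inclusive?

5

Enumerate all n_i → n_f pairs with 1 ≤ n_f < n_i ≤ 5 and compute λ = 1240 / [13.6·4·(1/n_f² − 1/n_i²)].
Lines falling in [105, 508] nm: 5→2 (108.5 nm), 4→2 (121.6 nm), 3→2 (164.1 nm), 5→3 (320.5 nm), 4→3 (468.9 nm).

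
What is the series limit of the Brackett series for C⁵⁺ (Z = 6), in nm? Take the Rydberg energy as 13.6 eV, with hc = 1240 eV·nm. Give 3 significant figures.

40.5 nm

The Brackett series has lower level n_f = 4; the series limit corresponds to n_i → ∞.
ΔE_max = 13.6 × 36 / 4² = 30.60 eV.
λ_min = 1240 / 30.60 = 40.5 nm.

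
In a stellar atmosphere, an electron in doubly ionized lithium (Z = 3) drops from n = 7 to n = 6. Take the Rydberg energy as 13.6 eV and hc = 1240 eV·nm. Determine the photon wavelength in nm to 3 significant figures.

1370 nm

For Z = 3 the level energies scale as Z², so the effective Rydberg energy is 13.6 × 9 = 122.4 eV.
ΔE = 122.4 × (1/6² − 1/7²) = 122.4 × 0.007370 = 0.9020 eV.
λ = hc/ΔE = 1240 / 0.9020 = 1370 nm.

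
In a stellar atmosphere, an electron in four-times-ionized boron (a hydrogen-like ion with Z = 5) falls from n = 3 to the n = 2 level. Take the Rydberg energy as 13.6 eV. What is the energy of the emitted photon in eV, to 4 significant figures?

47.22 eV

The Bohr energies scale as Z², so for Z = 5: E_n = −340.0/n² eV.
E_3 = −340.0/9 = −37.78 eV and E_2 = −340.0/4 = −85.00 eV.
The photon energy is |E_3 − E_2| = 47.22 eV.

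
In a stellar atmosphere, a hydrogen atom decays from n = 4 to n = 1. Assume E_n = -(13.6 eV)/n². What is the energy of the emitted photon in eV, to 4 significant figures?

12.75 eV

E_4 = −13.60/16 = −0.8500 eV and E_1 = −13.60/1 = −13.60 eV.
The photon energy is |E_4 − E_1| = 12.75 eV.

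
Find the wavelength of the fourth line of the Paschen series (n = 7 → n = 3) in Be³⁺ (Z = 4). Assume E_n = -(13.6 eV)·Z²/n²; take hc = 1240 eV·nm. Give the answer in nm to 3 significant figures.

62.8 nm

The Paschen series terminates on n_f = 3; the fourth line has n_i = 3+4 = 7.
ΔE = 217.6 × (1/3² − 1/7²) = 19.74 eV.
λ = 1240 / 19.74 = 62.8 nm.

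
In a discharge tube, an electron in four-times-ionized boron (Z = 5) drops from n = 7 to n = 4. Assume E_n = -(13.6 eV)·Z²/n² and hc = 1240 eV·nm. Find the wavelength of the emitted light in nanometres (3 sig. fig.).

For Z = 5 the level energies scale as Z², so the effective Rydberg energy is 13.6 × 25 = 340.0 eV.
ΔE = 340.0 × (1/4² − 1/7²) = 340.0 × 0.04209 = 14.31 eV.
λ = hc/ΔE = 1240 / 14.31 = 86.6 nm.

86.6 nm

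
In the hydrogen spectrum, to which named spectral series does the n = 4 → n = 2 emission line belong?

The series is set by the lower level: n_f = 2 is the Balmer series.

Balmer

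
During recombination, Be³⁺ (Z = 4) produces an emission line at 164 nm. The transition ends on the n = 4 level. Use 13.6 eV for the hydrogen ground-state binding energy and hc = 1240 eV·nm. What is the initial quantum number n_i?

n_i = 6

The photon energy is ΔE = hc/λ = 1240 / 164 = 7.561 eV.
With Z = 4, ΔE = 217.6 × (1/n_f² − 1/n_i²), so 1/n_f² − 1/n_i² = 0.03475.
With n_f = 4: 1/n_i² = 1/16 − 0.03475 = 0.02775, so n_i ≈ 6.00.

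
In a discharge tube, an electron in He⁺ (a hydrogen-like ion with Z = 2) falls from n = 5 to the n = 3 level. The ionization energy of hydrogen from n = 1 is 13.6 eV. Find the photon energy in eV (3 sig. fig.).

3.87 eV

The Bohr energies scale as Z², so for Z = 2: E_n = −54.40/n² eV.
E_5 = −54.40/25 = −2.176 eV and E_3 = −54.40/9 = −6.044 eV.
The photon energy is |E_5 − E_3| = 3.87 eV.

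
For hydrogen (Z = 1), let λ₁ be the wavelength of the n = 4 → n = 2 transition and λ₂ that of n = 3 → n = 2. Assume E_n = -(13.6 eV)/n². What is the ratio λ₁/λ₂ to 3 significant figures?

0.741

λ ∝ 1/ΔE ∝ 1/(1/n_f² − 1/n_i²), and the Z² and hc factors cancel in the ratio.
λ₁/λ₂ = (1/2² − 1/3²)/(1/2² − 1/4²) = 0.1389/0.1875 = 0.741.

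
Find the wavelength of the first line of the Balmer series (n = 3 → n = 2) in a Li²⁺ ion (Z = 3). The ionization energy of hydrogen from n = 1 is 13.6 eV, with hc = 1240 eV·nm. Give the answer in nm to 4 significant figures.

The Balmer series terminates on n_f = 2; the first line has n_i = 2+1 = 3.
ΔE = 122.4 × (1/2² − 1/3²) = 17.00 eV.
λ = 1240 / 17.00 = 72.94 nm.

72.94 nm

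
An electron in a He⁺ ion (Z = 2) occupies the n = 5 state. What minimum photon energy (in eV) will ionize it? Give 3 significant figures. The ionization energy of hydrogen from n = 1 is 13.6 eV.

2.18 eV

E_n = −13.6 Z²/n² = −54.40/n² eV for Z = 2.
E_5 = −54.40/25 = −2.18 eV, so ionization (to E = 0) requires 2.18 eV.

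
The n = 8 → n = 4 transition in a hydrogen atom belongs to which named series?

Brackett

The series is set by the lower level: n_f = 4 is the Brackett series.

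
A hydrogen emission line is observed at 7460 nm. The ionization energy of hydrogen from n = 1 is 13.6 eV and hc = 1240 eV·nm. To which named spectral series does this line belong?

Pfund

ΔE = 1240/7460 = 0.1662 eV.
This matches 13.6 × (1/5² − 1/6²), so n_f = 5: the Pfund series.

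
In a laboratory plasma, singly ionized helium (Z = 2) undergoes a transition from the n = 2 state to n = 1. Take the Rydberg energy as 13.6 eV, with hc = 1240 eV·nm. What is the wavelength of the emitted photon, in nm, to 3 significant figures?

For Z = 2 the level energies scale as Z², so the effective Rydberg energy is 13.6 × 4 = 54.40 eV.
ΔE = 54.40 × (1/1² − 1/2²) = 54.40 × 0.7500 = 40.80 eV.
λ = hc/ΔE = 1240 / 40.80 = 30.4 nm.

30.4 nm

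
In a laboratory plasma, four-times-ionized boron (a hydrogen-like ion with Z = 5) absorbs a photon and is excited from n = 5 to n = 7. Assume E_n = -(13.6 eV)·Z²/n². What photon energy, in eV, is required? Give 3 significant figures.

6.66 eV

The Bohr energies scale as Z², so for Z = 5: E_n = −340.0/n² eV.
E_7 = −340.0/49 = −6.939 eV and E_5 = −340.0/25 = −13.60 eV.
The photon energy is |E_7 − E_5| = 6.66 eV.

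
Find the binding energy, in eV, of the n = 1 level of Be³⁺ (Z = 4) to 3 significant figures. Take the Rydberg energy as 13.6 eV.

218 eV

E_n = −13.6 Z²/n² = −217.6/n² eV for Z = 4.
E_1 = −217.6/1 = −218 eV, so ionization (to E = 0) requires 218 eV.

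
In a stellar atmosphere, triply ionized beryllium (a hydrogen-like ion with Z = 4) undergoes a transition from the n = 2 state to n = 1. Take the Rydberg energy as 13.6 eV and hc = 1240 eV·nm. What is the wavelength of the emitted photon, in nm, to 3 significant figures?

For Z = 4 the level energies scale as Z², so the effective Rydberg energy is 13.6 × 16 = 217.6 eV.
ΔE = 217.6 × (1/1² − 1/2²) = 217.6 × 0.7500 = 163.2 eV.
λ = hc/ΔE = 1240 / 163.2 = 7.60 nm.

7.60 nm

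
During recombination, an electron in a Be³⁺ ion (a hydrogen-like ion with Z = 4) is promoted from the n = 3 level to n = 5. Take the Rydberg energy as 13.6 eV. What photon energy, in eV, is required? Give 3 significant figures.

The Bohr energies scale as Z², so for Z = 4: E_n = −217.6/n² eV.
E_5 = −217.6/25 = −8.704 eV and E_3 = −217.6/9 = −24.18 eV.
The photon energy is |E_5 − E_3| = 15.5 eV.

15.5 eV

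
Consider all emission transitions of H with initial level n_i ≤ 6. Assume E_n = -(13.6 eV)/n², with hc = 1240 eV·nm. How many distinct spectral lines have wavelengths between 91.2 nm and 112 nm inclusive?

Enumerate all n_i → n_f pairs with 1 ≤ n_f < n_i ≤ 6 and compute λ = 1240 / [13.6·1·(1/n_f² − 1/n_i²)].
Lines falling in [91.2, 112] nm: 6→1 (93.78 nm), 5→1 (94.98 nm), 4→1 (97.25 nm), 3→1 (102.6 nm).

4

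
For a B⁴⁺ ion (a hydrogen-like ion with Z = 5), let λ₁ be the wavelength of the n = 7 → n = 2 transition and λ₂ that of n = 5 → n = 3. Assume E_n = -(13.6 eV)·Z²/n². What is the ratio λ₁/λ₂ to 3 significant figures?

λ ∝ 1/ΔE ∝ 1/(1/n_f² − 1/n_i²), and the Z² and hc factors cancel in the ratio.
λ₁/λ₂ = (1/3² − 1/5²)/(1/2² − 1/7²) = 0.07111/0.2296 = 0.310.

0.310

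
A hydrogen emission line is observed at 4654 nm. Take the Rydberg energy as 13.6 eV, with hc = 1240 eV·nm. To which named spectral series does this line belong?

Pfund

ΔE = 1240/4654 = 0.2664 eV.
This matches 13.6 × (1/5² − 1/7²), so n_f = 5: the Pfund series.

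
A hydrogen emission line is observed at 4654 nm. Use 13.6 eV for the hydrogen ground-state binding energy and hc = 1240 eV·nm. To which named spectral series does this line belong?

ΔE = 1240/4654 = 0.2664 eV.
This matches 13.6 × (1/5² − 1/7²), so n_f = 5: the Pfund series.

Pfund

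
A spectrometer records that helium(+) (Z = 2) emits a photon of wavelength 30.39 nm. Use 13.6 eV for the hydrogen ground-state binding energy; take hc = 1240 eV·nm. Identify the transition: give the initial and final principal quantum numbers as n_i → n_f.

n_i = 2, n_f = 1

The photon energy is ΔE = hc/λ = 1240 / 30.39 = 40.80 eV.
With Z = 2, ΔE = 54.40 × (1/n_f² − 1/n_i²), so 1/n_f² − 1/n_i² = 0.7501.
Trying n_f = 1 gives 1/n_i² = 0.2499, i.e. n_i ≈ 2; this pair matches.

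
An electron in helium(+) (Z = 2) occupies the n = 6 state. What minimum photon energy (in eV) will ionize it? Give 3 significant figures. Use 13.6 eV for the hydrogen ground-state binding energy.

1.51 eV

E_n = −13.6 Z²/n² = −54.40/n² eV for Z = 2.
E_6 = −54.40/36 = −1.51 eV, so ionization (to E = 0) requires 1.51 eV.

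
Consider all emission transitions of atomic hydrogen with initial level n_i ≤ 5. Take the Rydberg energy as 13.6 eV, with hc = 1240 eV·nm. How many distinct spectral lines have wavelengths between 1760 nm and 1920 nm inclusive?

1

Enumerate all n_i → n_f pairs with 1 ≤ n_f < n_i ≤ 5 and compute λ = 1240 / [13.6·1·(1/n_f² − 1/n_i²)].
Lines falling in [1760, 1920] nm: 4→3 (1876 nm).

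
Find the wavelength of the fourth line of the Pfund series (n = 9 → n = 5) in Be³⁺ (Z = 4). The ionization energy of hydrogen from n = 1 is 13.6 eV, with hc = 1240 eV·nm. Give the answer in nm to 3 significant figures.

206 nm

The Pfund series terminates on n_f = 5; the fourth line has n_i = 5+4 = 9.
ΔE = 217.6 × (1/5² − 1/9²) = 6.018 eV.
λ = 1240 / 6.018 = 206 nm.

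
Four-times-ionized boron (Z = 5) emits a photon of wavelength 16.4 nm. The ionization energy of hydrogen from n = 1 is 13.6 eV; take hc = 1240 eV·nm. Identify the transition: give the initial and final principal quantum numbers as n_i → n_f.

The photon energy is ΔE = hc/λ = 1240 / 16.4 = 75.61 eV.
With Z = 5, ΔE = 340.0 × (1/n_f² − 1/n_i²), so 1/n_f² − 1/n_i² = 0.2224.
Trying n_f = 2 gives 1/n_i² = 0.02762, i.e. n_i ≈ 6; this pair matches.

n_i = 6, n_f = 2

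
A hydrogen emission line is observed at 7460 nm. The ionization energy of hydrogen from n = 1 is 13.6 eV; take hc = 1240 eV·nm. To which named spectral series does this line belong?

Pfund

ΔE = 1240/7460 = 0.1662 eV.
This matches 13.6 × (1/5² − 1/6²), so n_f = 5: the Pfund series.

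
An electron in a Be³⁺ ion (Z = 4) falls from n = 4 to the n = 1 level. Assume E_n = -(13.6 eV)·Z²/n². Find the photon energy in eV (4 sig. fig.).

204.0 eV

The Bohr energies scale as Z², so for Z = 4: E_n = −217.6/n² eV.
E_4 = −217.6/16 = −13.60 eV and E_1 = −217.6/1 = −217.6 eV.
The photon energy is |E_4 − E_1| = 204.0 eV.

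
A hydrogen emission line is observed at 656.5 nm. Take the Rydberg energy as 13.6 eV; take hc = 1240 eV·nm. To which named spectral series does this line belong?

Balmer

ΔE = 1240/656.5 = 1.889 eV.
This matches 13.6 × (1/2² − 1/3²), so n_f = 2: the Balmer series.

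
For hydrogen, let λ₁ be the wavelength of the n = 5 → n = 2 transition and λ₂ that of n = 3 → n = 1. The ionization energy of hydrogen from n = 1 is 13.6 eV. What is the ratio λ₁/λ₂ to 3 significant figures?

λ ∝ 1/ΔE ∝ 1/(1/n_f² − 1/n_i²), and the Z² and hc factors cancel in the ratio.
λ₁/λ₂ = (1/1² − 1/3²)/(1/2² − 1/5²) = 0.8889/0.2100 = 4.23.

4.23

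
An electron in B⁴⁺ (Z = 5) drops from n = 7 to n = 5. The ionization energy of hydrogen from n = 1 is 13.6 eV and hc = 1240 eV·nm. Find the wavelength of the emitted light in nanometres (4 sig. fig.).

For Z = 5 the level energies scale as Z², so the effective Rydberg energy is 13.6 × 25 = 340.0 eV.
ΔE = 340.0 × (1/5² − 1/7²) = 340.0 × 0.01959 = 6.661 eV.
λ = hc/ΔE = 1240 / 6.661 = 186.2 nm.

186.2 nm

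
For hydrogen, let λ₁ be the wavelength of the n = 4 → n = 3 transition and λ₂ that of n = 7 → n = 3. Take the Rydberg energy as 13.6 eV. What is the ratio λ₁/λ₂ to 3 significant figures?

λ ∝ 1/ΔE ∝ 1/(1/n_f² − 1/n_i²), and the Z² and hc factors cancel in the ratio.
λ₁/λ₂ = (1/3² − 1/7²)/(1/3² − 1/4²) = 0.09070/0.04861 = 1.87.

1.87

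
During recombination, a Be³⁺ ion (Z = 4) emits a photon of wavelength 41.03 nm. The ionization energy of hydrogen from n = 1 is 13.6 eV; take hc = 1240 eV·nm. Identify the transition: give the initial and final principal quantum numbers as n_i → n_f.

The photon energy is ΔE = hc/λ = 1240 / 41.03 = 30.22 eV.
With Z = 4, ΔE = 217.6 × (1/n_f² − 1/n_i²), so 1/n_f² − 1/n_i² = 0.1389.
Trying n_f = 2 gives 1/n_i² = 0.1111, i.e. n_i ≈ 3; this pair matches.

n_i = 3, n_f = 2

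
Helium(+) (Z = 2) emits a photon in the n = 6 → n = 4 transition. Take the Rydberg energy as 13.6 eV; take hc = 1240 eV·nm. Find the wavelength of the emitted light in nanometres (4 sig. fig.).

For Z = 2 the level energies scale as Z², so the effective Rydberg energy is 13.6 × 4 = 54.40 eV.
ΔE = 54.40 × (1/4² − 1/6²) = 54.40 × 0.03472 = 1.889 eV.
λ = hc/ΔE = 1240 / 1.889 = 656.5 nm.

656.5 nm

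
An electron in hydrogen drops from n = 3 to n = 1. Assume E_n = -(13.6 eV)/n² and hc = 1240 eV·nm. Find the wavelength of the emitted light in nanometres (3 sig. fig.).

ΔE = 13.60 × (1/1² − 1/3²) = 13.60 × 0.8889 = 12.09 eV.
λ = hc/ΔE = 1240 / 12.09 = 103 nm.
This line belongs to the Lyman series.

103 nm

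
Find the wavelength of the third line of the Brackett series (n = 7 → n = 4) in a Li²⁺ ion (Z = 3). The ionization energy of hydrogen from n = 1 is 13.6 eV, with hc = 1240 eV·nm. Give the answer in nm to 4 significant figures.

The Brackett series terminates on n_f = 4; the third line has n_i = 4+3 = 7.
ΔE = 122.4 × (1/4² − 1/7²) = 5.152 eV.
λ = 1240 / 5.152 = 240.7 nm.

240.7 nm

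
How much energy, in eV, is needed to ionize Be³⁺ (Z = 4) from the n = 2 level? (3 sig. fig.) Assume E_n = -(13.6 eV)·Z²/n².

54.4 eV

E_n = −13.6 Z²/n² = −217.6/n² eV for Z = 4.
E_2 = −217.6/4 = −54.4 eV, so ionization (to E = 0) requires 54.4 eV.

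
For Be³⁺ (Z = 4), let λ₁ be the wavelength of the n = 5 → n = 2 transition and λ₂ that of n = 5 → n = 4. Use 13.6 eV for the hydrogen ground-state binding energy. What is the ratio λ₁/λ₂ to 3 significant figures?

0.107

λ ∝ 1/ΔE ∝ 1/(1/n_f² − 1/n_i²), and the Z² and hc factors cancel in the ratio.
λ₁/λ₂ = (1/4² − 1/5²)/(1/2² − 1/5²) = 0.02250/0.2100 = 0.107.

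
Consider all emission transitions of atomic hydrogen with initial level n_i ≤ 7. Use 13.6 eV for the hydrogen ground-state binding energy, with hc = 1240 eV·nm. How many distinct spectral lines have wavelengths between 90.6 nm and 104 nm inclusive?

Enumerate all n_i → n_f pairs with 1 ≤ n_f < n_i ≤ 7 and compute λ = 1240 / [13.6·1·(1/n_f² − 1/n_i²)].
Lines falling in [90.6, 104] nm: 7→1 (93.08 nm), 6→1 (93.78 nm), 5→1 (94.98 nm), 4→1 (97.25 nm), 3→1 (102.6 nm).

5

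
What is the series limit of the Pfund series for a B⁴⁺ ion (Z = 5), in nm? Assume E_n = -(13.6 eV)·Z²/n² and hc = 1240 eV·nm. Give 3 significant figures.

The Pfund series has lower level n_f = 5; the series limit corresponds to n_i → ∞.
ΔE_max = 13.6 × 25 / 5² = 13.60 eV.
λ_min = 1240 / 13.60 = 91.2 nm.

91.2 nm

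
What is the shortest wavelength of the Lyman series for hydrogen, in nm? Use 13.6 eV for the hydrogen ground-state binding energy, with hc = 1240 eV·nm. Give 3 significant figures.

The Lyman series has lower level n_f = 1; the series limit corresponds to n_i → ∞.
ΔE_max = 13.6 × 1 / 1² = 13.60 eV.
λ_min = 1240 / 13.60 = 91.2 nm.

91.2 nm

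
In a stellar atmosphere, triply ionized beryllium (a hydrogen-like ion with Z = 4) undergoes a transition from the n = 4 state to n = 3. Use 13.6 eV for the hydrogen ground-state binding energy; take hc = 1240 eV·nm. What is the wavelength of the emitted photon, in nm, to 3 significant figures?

117 nm

For Z = 4 the level energies scale as Z², so the effective Rydberg energy is 13.6 × 16 = 217.6 eV.
ΔE = 217.6 × (1/3² − 1/4²) = 217.6 × 0.04861 = 10.58 eV.
λ = hc/ΔE = 1240 / 10.58 = 117 nm.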